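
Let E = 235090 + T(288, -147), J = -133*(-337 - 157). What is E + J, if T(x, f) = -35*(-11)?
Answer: 301177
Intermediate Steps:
T(x, f) = 385
J = 65702 (J = -133*(-494) = 65702)
E = 235475 (E = 235090 + 385 = 235475)
E + J = 235475 + 65702 = 301177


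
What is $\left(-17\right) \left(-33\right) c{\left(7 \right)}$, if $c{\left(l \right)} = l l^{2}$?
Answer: $192423$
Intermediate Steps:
$c{\left(l \right)} = l^{3}$
$\left(-17\right) \left(-33\right) c{\left(7 \right)} = \left(-17\right) \left(-33\right) 7^{3} = 561 \cdot 343 = 192423$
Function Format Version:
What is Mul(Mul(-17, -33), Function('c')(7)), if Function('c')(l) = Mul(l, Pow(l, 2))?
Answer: 192423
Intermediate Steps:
Function('c')(l) = Pow(l, 3)
Mul(Mul(-17, -33), Function('c')(7)) = Mul(Mul(-17, -33), Pow(7, 3)) = Mul(561, 343) = 192423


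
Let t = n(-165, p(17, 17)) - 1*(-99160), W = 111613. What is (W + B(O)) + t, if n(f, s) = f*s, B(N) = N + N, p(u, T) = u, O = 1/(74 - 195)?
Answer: 25164126/121 ≈ 2.0797e+5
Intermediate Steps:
O = -1/121 (O = 1/(-121) = -1/121 ≈ -0.0082645)
B(N) = 2*N
t = 96355 (t = -165*17 - 1*(-99160) = -2805 + 99160 = 96355)
(W + B(O)) + t = (111613 + 2*(-1/121)) + 96355 = (111613 - 2/121) + 96355 = 13505171/121 + 96355 = 25164126/121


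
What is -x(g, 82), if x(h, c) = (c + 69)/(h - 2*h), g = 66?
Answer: 151/66 ≈ 2.2879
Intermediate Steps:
x(h, c) = -(69 + c)/h (x(h, c) = (69 + c)/((-h)) = (69 + c)*(-1/h) = -(69 + c)/h)
-x(g, 82) = -(-69 - 1*82)/66 = -(-69 - 82)/66 = -(-151)/66 = -1*(-151/66) = 151/66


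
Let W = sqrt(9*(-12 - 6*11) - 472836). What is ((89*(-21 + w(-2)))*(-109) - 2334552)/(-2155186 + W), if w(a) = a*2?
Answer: 2254353651011/2322413584067 + 27196351*I*sqrt(2802)/4644827168134 ≈ 0.97069 + 0.00030994*I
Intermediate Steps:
w(a) = 2*a
W = 13*I*sqrt(2802) (W = sqrt(9*(-12 - 66) - 472836) = sqrt(9*(-78) - 472836) = sqrt(-702 - 472836) = sqrt(-473538) = 13*I*sqrt(2802) ≈ 688.14*I)
((89*(-21 + w(-2)))*(-109) - 2334552)/(-2155186 + W) = ((89*(-21 + 2*(-2)))*(-109) - 2334552)/(-2155186 + 13*I*sqrt(2802)) = ((89*(-21 - 4))*(-109) - 2334552)/(-2155186 + 13*I*sqrt(2802)) = ((89*(-25))*(-109) - 2334552)/(-2155186 + 13*I*sqrt(2802)) = (-2225*(-109) - 2334552)/(-2155186 + 13*I*sqrt(2802)) = (242525 - 2334552)/(-2155186 + 13*I*sqrt(2802)) = -2092027/(-2155186 + 13*I*sqrt(2802))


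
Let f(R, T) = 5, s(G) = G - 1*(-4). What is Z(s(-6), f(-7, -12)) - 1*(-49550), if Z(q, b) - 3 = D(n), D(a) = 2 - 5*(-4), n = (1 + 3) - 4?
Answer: 49575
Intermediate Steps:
s(G) = 4 + G (s(G) = G + 4 = 4 + G)
n = 0 (n = 4 - 4 = 0)
D(a) = 22 (D(a) = 2 + 20 = 22)
Z(q, b) = 25 (Z(q, b) = 3 + 22 = 25)
Z(s(-6), f(-7, -12)) - 1*(-49550) = 25 - 1*(-49550) = 25 + 49550 = 49575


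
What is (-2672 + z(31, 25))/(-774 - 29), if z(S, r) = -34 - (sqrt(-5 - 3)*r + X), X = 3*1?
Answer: 2709/803 + 50*I*sqrt(2)/803 ≈ 3.3736 + 0.088058*I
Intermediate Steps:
X = 3
z(S, r) = -37 - 2*I*r*sqrt(2) (z(S, r) = -34 - (sqrt(-5 - 3)*r + 3) = -34 - (sqrt(-8)*r + 3) = -34 - ((2*I*sqrt(2))*r + 3) = -34 - (2*I*r*sqrt(2) + 3) = -34 - (3 + 2*I*r*sqrt(2)) = -34 + (-3 - 2*I*r*sqrt(2)) = -37 - 2*I*r*sqrt(2))
(-2672 + z(31, 25))/(-774 - 29) = (-2672 + (-37 - 2*I*25*sqrt(2)))/(-774 - 29) = (-2672 + (-37 - 50*I*sqrt(2)))/(-803) = (-2709 - 50*I*sqrt(2))*(-1/803) = 2709/803 + 50*I*sqrt(2)/803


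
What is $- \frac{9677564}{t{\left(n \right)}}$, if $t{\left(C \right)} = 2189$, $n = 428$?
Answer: $- \frac{9677564}{2189} \approx -4421.0$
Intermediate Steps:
$- \frac{9677564}{t{\left(n \right)}} = - \frac{9677564}{2189}$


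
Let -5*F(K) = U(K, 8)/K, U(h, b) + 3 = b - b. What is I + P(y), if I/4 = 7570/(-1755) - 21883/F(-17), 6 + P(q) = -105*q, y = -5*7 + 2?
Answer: 871713793/351 ≈ 2.4835e+6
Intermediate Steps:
U(h, b) = -3 (U(h, b) = -3 + (b - b) = -3 + 0 = -3)
y = -33 (y = -35 + 2 = -33)
P(q) = -6 - 105*q
F(K) = 3/(5*K) (F(K) = -(-3)/(5*K) = 3/(5*K))
I = 870499684/351 (I = 4*(7570/(-1755) - 21883/((⅗)/(-17))) = 4*(7570*(-1/1755) - 21883/((⅗)*(-1/17))) = 4*(-1514/351 - 21883/(-3/85)) = 4*(-1514/351 - 21883*(-85/3)) = 4*(-1514/351 + 1860055/3) = 4*(217624921/351) = 870499684/351 ≈ 2.4801e+6)
I + P(y) = 870499684/351 + (-6 - 105*(-33)) = 870499684/351 + (-6 + 3465) = 870499684/351 + 3459 = 871713793/351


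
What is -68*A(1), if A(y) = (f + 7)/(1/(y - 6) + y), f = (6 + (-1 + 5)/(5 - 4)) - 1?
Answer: -1360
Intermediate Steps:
f = 9 (f = (6 + 4/1) - 1 = (6 + 4*1) - 1 = (6 + 4) - 1 = 10 - 1 = 9)
A(y) = 16/(y + 1/(-6 + y)) (A(y) = (9 + 7)/(1/(y - 6) + y) = 16/(1/(-6 + y) + y) = 16/(y + 1/(-6 + y)))
-68*A(1) = -1088*(-6 + 1)/(1 + 1² - 6*1) = -1088*(-5)/(1 + 1 - 6) = -1088*(-5)/(-4) = -1088*(-1)*(-5)/4 = -68*20 = -1360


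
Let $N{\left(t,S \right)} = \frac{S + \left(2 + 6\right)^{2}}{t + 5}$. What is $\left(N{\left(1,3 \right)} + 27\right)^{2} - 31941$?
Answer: $- \frac{1097435}{36} \approx -30484.0$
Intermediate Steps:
$N{\left(t,S \right)} = \frac{64 + S}{5 + t}$ ($N{\left(t,S \right)} = \frac{S + 8^{2}}{5 + t} = \frac{S + 64}{5 + t} = \frac{64 + S}{5 + t}$)
$\left(N{\left(1,3 \right)} + 27\right)^{2} - 31941 = \left(\frac{64 + 3}{5 + 1} + 27\right)^{2} - 31941 = \left(\frac{1}{6} \cdot 67 + 27\right)^{2} - 31941 = \left(\frac{67}{6} + 27\right)^{2} - 31941 = \left(\frac{229}{6}\right)^{2} - 31941 = \frac{52441}{36} - 31941 = - \frac{1097435}{36}$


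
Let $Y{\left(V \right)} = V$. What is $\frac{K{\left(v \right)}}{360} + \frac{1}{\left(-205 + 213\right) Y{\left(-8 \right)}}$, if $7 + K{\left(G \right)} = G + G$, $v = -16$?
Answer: $- \frac{119}{960} \approx -0.12396$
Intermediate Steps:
$K{\left(G \right)} = -7 + 2 G$ ($K{\left(G \right)} = -7 + \left(G + G\right) = -7 + 2 G$)
$\frac{K{\left(v \right)}}{360} + \frac{1}{\left(-205 + 213\right) Y{\left(-8 \right)}} = \frac{-7 + 2 \left(-16\right)}{360} + \frac{1}{\left(-205 + 213\right) \left(-8\right)} = \left(-7 - 32\right) \frac{1}{360} + \frac{1}{8} \left(- \frac{1}{8}\right) = \left(-39\right) \frac{1}{360} + \frac{1}{8} \left(- \frac{1}{8}\right) = - \frac{13}{120} - \frac{1}{64} = - \frac{119}{960}$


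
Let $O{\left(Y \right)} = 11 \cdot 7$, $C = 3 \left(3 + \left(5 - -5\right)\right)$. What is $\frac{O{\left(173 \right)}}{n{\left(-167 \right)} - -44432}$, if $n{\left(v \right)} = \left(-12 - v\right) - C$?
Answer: $\frac{11}{6364} \approx 0.0017285$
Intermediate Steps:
$C = 39$ ($C = 3 \left(3 + \left(5 + 5\right)\right) = 3 \left(3 + 10\right) = 3 \cdot 13 = 39$)
$O{\left(Y \right)} = 77$
$n{\left(v \right)} = -51 - v$ ($n{\left(v \right)} = \left(-12 - v\right) - 39 = -51 - v$)
$\frac{O{\left(173 \right)}}{n{\left(-167 \right)} - -44432} = \frac{77}{\left(-51 - -167\right) - -44432} = \frac{77}{\left(-51 + 167\right) + 44432} = \frac{77}{116 + 44432} = \frac{77}{44548} = 77 \cdot \frac{1}{44548} = \frac{11}{6364}$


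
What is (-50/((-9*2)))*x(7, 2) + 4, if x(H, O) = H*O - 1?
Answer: 361/9 ≈ 40.111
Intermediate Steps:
x(H, O) = -1 + H*O
(-50/((-9*2)))*x(7, 2) + 4 = (-50/((-9*2)))*(-1 + 7*2) + 4 = (-50/(-18))*(-1 + 14) + 4 = -50*(-1/18)*13 + 4 = (25/9)*13 + 4 = 325/9 + 4 = 361/9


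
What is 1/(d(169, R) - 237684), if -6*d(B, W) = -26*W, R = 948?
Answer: -1/233576 ≈ -4.2813e-6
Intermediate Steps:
d(B, W) = 13*W/3 (d(B, W) = -(-13)*W/3 = 13*W/3)
1/(d(169, R) - 237684) = 1/((13/3)*948 - 237684) = 1/(4108 - 237684) = 1/(-233576) = -1/233576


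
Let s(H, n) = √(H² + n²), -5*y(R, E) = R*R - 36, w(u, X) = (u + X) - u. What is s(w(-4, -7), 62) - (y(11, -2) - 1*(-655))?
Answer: -638 + √3893 ≈ -575.61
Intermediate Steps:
w(u, X) = X (w(u, X) = (X + u) - u = X)
y(R, E) = 36/5 - R²/5 (y(R, E) = -(R*R - 36)/5 = -(R² - 36)/5 = -(-36 + R²)/5 = 36/5 - R²/5)
s(w(-4, -7), 62) - (y(11, -2) - 1*(-655)) = √((-7)² + 62²) - ((36/5 - ⅕*11²) - 1*(-655)) = √(49 + 3844) - ((36/5 - ⅕*121) + 655) = √3893 - ((36/5 - 121/5) + 655) = √3893 - (-17 + 655) = √3893 - 1*638 = √3893 - 638 = -638 + √3893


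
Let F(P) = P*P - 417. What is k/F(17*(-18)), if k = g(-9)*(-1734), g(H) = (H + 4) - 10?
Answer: 8670/31073 ≈ 0.27902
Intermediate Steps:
g(H) = -6 + H (g(H) = (4 + H) - 10 = -6 + H)
F(P) = -417 + P**2 (F(P) = P**2 - 417 = -417 + P**2)
k = 26010 (k = (-6 - 9)*(-1734) = -15*(-1734) = 26010)
k/F(17*(-18)) = 26010/(-417 + (17*(-18))**2) = 26010/(-417 + (-306)**2) = 26010/(-417 + 93636) = 26010/93219 = 26010*(1/93219) = 8670/31073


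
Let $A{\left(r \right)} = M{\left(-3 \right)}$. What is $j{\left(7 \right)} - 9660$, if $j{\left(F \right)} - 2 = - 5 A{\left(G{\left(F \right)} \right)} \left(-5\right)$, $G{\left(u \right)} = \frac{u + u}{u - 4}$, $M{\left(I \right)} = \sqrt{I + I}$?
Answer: $-9658 + 25 i \sqrt{6} \approx -9658.0 + 61.237 i$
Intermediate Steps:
$M{\left(I \right)} = \sqrt{2} \sqrt{I}$ ($M{\left(I \right)} = \sqrt{2 I} = \sqrt{2} \sqrt{I}$)
$G{\left(u \right)} = \frac{2 u}{-4 + u}$
$A{\left(r \right)} = i \sqrt{6}$ ($A{\left(r \right)} = \sqrt{2} \sqrt{-3} = \sqrt{2} i \sqrt{3} = i \sqrt{6}$)
$j{\left(F \right)} = 2 + 25 i \sqrt{6}$ ($j{\left(F \right)} = 2 + - 5 i \sqrt{6} \left(-5\right) = 2 + 25 i \sqrt{6}$)
$j{\left(7 \right)} - 9660 = \left(2 + 25 i \sqrt{6}\right) - 9660 = -9658 + 25 i \sqrt{6}$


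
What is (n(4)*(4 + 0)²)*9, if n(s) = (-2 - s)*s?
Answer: -3456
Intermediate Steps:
n(s) = s*(-2 - s)
(n(4)*(4 + 0)²)*9 = ((-1*4*(2 + 4))*(4 + 0)²)*9 = (-1*4*6*4²)*9 = -24*16*9 = -384*9 = -3456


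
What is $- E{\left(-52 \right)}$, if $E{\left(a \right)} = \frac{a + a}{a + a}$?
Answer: $-1$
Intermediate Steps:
$E{\left(a \right)} = 1$ ($E{\left(a \right)} = \frac{2 a}{2 a} = 2 a \frac{1}{2 a} = 1$)
$- E{\left(-52 \right)} = \left(-1\right) 1 = -1$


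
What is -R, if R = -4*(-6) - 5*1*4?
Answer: -4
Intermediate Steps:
R = 4 (R = 24 - 5*4 = 24 - 20 = 4)
-R = -1*4 = -4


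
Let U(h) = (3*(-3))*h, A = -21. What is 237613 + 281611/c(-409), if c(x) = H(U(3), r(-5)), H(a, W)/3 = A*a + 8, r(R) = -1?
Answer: 410164036/1725 ≈ 2.3778e+5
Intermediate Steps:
U(h) = -9*h
H(a, W) = 24 - 63*a (H(a, W) = 3*(-21*a + 8) = 3*(8 - 21*a) = 24 - 63*a)
c(x) = 1725 (c(x) = 24 - (-567)*3 = 24 - 63*(-27) = 24 + 1701 = 1725)
237613 + 281611/c(-409) = 237613 + 281611/1725 = 410164036/1725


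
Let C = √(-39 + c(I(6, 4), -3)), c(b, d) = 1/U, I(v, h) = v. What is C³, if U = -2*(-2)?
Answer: -155*I*√155/8 ≈ -241.22*I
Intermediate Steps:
U = 4
c(b, d) = ¼ (c(b, d) = 1/4 = ¼)
C = I*√155/2 (C = √(-39 + ¼) = √(-155/4) = I*√155/2 ≈ 6.225*I)
C³ = (I*√155/2)³ = -155*I*√155/8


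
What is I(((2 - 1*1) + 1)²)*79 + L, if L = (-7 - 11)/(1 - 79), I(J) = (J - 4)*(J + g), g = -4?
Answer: 3/13 ≈ 0.23077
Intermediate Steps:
I(J) = (-4 + J)² (I(J) = (J - 4)*(J - 4) = (-4 + J)*(-4 + J) = (-4 + J)²)
L = 3/13 (L = -18/(-78) = -18*(-1/78) = 3/13 ≈ 0.23077)
I(((2 - 1*1) + 1)²)*79 + L = (16 + (((2 - 1*1) + 1)²)² - 8*((2 - 1*1) + 1)²)*79 + 3/13 = (16 + (((2 - 1) + 1)²)² - 8*((2 - 1) + 1)²)*79 + 3/13 = (16 + ((1 + 1)²)² - 8*(1 + 1)²)*79 + 3/13 = (16 + (2²)² - 8*2²)*79 + 3/13 = (16 + 4² - 8*4)*79 + 3/13 = (16 + 16 - 32)*79 + 3/13 = 0*79 + 3/13 = 0 + 3/13 = 3/13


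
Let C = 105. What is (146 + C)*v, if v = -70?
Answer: -17570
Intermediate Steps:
(146 + C)*v = (146 + 105)*(-70) = 251*(-70) = -17570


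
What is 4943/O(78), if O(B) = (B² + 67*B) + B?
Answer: 4943/11388 ≈ 0.43405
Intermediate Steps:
O(B) = B² + 68*B
4943/O(78) = 4943/((78*(68 + 78))) = 4943/((78*146)) = 4943/11388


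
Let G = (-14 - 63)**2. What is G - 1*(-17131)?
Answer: 23060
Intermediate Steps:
G = 5929 (G = (-77)**2 = 5929)
G - 1*(-17131) = 5929 - 1*(-17131) = 5929 + 17131 = 23060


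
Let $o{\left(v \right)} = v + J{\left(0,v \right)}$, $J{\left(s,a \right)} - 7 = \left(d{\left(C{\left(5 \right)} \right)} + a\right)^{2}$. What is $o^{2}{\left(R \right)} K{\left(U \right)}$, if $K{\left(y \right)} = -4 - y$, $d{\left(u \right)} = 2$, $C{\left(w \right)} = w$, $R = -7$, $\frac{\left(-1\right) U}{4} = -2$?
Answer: $-7500$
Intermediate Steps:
$U = 8$ ($U = \left(-4\right) \left(-2\right) = 8$)
$J{\left(s,a \right)} = 7 + \left(2 + a\right)^{2}$
$o{\left(v \right)} = 7 + v + \left(2 + v\right)^{2}$ ($o{\left(v \right)} = v + \left(7 + \left(2 + v\right)^{2}\right) = 7 + v + \left(2 + v\right)^{2}$)
$o^{2}{\left(R \right)} K{\left(U \right)} = \left(7 - 7 + \left(2 - 7\right)^{2}\right)^{2} \left(-4 - 8\right) = \left(7 - 7 + \left(-5\right)^{2}\right)^{2} \left(-4 - 8\right) = \left(7 - 7 + 25\right)^{2} \left(-12\right) = 25^{2} \left(-12\right) = 625 \left(-12\right) = -7500$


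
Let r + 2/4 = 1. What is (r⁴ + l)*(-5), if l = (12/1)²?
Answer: -11525/16 ≈ -720.31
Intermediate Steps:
r = ½ (r = -½ + 1 = ½ ≈ 0.50000)
l = 144 (l = (12*1)² = 12² = 144)
(r⁴ + l)*(-5) = ((½)⁴ + 144)*(-5) = (1/16 + 144)*(-5) = (2305/16)*(-5) = -11525/16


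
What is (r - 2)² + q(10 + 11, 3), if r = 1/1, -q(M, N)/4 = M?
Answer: -83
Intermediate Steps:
q(M, N) = -4*M
r = 1
(r - 2)² + q(10 + 11, 3) = (1 - 2)² - 4*(10 + 11) = (-1)² - 4*21 = 1 - 84 = -83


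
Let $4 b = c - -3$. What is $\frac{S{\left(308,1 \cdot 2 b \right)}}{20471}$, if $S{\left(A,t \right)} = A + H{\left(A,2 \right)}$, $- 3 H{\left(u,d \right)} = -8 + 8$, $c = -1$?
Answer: $\frac{28}{1861} \approx 0.015046$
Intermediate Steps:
$H{\left(u,d \right)} = 0$ ($H{\left(u,d \right)} = - \frac{-8 + 8}{3} = \left(- \frac{1}{3}\right) 0 = 0$)
$b = \frac{1}{2}$ ($b = \frac{-1 - -3}{4} = \frac{-1 + 3}{4} = \frac{1}{4} \cdot 2 = \frac{1}{2} \approx 0.5$)
$S{\left(A,t \right)} = A$ ($S{\left(A,t \right)} = A + 0 = A$)
$\frac{S{\left(308,1 \cdot 2 b \right)}}{20471} = \frac{308}{20471} = 308 \cdot \frac{1}{20471} = \frac{28}{1861}$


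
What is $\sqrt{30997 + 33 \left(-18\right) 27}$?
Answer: $\sqrt{14959} \approx 122.31$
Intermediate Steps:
$\sqrt{30997 + 33 \left(-18\right) 27} = \sqrt{30997 - 16038} = \sqrt{14959}$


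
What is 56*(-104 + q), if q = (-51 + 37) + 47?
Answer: -3976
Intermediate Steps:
q = 33 (q = -14 + 47 = 33)
56*(-104 + q) = 56*(-104 + 33) = 56*(-71) = -3976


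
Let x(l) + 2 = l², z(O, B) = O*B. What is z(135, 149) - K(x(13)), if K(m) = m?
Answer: 19948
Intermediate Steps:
z(O, B) = B*O
x(l) = -2 + l²
z(135, 149) - K(x(13)) = 149*135 - (-2 + 13²) = 20115 - (-2 + 169) = 20115 - 1*167 = 20115 - 167 = 19948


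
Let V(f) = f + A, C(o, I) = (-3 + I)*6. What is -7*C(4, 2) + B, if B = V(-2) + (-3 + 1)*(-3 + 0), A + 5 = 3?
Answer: 44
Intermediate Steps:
A = -2 (A = -5 + 3 = -2)
C(o, I) = -18 + 6*I
V(f) = -2 + f (V(f) = f - 2 = -2 + f)
B = 2 (B = (-2 - 2) + (-3 + 1)*(-3 + 0) = -4 - 2*(-3) = -4 + 6 = 2)
-7*C(4, 2) + B = -7*(-18 + 6*2) + 2 = -7*(-18 + 12) + 2 = -7*(-6) + 2 = 42 + 2 = 44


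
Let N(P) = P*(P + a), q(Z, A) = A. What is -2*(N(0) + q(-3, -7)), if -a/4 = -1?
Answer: 14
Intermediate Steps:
a = 4 (a = -4*(-1) = 4)
N(P) = P*(4 + P) (N(P) = P*(P + 4) = P*(4 + P))
-2*(N(0) + q(-3, -7)) = -2*(0*(4 + 0) - 7) = -2*(0*4 - 7) = -2*(0 - 7) = -2*(-7) = 14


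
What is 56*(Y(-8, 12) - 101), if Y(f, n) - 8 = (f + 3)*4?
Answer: -6328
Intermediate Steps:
Y(f, n) = 20 + 4*f (Y(f, n) = 8 + (f + 3)*4 = 8 + (3 + f)*4 = 8 + (12 + 4*f) = 20 + 4*f)
56*(Y(-8, 12) - 101) = 56*((20 + 4*(-8)) - 101) = 56*((20 - 32) - 101) = 56*(-12 - 101) = 56*(-113) = -6328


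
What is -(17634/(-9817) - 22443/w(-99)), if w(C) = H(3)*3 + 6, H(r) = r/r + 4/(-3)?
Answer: 220411101/49085 ≈ 4490.4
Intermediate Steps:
H(r) = -⅓ (H(r) = 1 + 4*(-⅓) = 1 - 4/3 = -⅓)
w(C) = 5 (w(C) = -⅓*3 + 6 = -1 + 6 = 5)
-(17634/(-9817) - 22443/w(-99)) = -(17634/(-9817) - 22443/5) = -(17634*(-1/9817) - 22443*⅕) = -(-17634/9817 - 22443/5) = -1*(-220411101/49085) = 220411101/49085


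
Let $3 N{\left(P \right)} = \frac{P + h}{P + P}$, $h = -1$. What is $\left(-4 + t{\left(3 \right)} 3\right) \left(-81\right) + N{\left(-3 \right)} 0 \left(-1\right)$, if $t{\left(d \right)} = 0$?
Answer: $324$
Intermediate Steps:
$N{\left(P \right)} = \frac{-1 + P}{6 P}$ ($N{\left(P \right)} = \frac{\left(P - 1\right) \frac{1}{P + P}}{3} = \frac{\left(-1 + P\right) \frac{1}{2 P}}{3} = \frac{\frac{1}{2} \frac{1}{P} \left(-1 + P\right)}{3} = \frac{-1 + P}{6 P}$)
$\left(-4 + t{\left(3 \right)} 3\right) \left(-81\right) + N{\left(-3 \right)} 0 \left(-1\right) = \left(-4 + 0 \cdot 3\right) \left(-81\right) + \frac{-1 - 3}{6 \left(-3\right)} 0 \left(-1\right) = \left(-4 + 0\right) \left(-81\right) + \frac{1}{6} \left(- \frac{1}{3}\right) \left(-4\right) 0 \left(-1\right) = \left(-4\right) \left(-81\right) + \frac{2}{9} \cdot 0 \left(-1\right) = 324 + 0 \left(-1\right) = 324 + 0 = 324$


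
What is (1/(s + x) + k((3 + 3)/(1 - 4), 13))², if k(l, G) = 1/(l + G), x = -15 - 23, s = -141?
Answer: 28224/3876961 ≈ 0.0072799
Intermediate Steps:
x = -38
k(l, G) = 1/(G + l)
(1/(s + x) + k((3 + 3)/(1 - 4), 13))² = (1/(-141 - 38) + 1/(13 + (3 + 3)/(1 - 4)))² = (1/(-179) + 1/(13 + 6/(-3)))² = (-1/179 + 1/(13 + 6*(-⅓)))² = (-1/179 + 1/(13 - 2))² = (-1/179 + 1/11)² = (168/1969)² = 28224/3876961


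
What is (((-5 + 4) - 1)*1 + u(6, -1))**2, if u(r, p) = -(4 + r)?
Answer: 144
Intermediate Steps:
u(r, p) = -4 - r
(((-5 + 4) - 1)*1 + u(6, -1))**2 = (((-5 + 4) - 1)*1 + (-4 - 1*6))**2 = ((-1 - 1)*1 + (-4 - 6))**2 = (-2*1 - 10)**2 = (-2 - 10)**2 = (-12)**2 = 144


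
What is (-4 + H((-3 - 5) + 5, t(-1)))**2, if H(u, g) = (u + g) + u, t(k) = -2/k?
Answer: 64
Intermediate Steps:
H(u, g) = g + 2*u (H(u, g) = (g + u) + u = g + 2*u)
(-4 + H((-3 - 5) + 5, t(-1)))**2 = (-4 + (-2/(-1) + 2*((-3 - 5) + 5)))**2 = (-4 + (-2*(-1) + 2*(-8 + 5)))**2 = (-4 + (2 + 2*(-3)))**2 = (-4 + (2 - 6))**2 = (-4 - 4)**2 = (-8)**2 = 64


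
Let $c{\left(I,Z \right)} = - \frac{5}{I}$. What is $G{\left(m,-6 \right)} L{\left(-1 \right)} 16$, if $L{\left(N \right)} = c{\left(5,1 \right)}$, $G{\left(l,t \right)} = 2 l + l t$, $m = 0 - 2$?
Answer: $-128$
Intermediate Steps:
$m = -2$ ($m = 0 - 2 = -2$)
$L{\left(N \right)} = -1$ ($L{\left(N \right)} = - \frac{5}{5} = \left(-5\right) \frac{1}{5} = -1$)
$G{\left(m,-6 \right)} L{\left(-1 \right)} 16 = - 2 \left(2 - 6\right) \left(-1\right) 16 = \left(-2\right) \left(-4\right) \left(-1\right) 16 = 8 \left(-1\right) 16 = \left(-8\right) 16 = -128$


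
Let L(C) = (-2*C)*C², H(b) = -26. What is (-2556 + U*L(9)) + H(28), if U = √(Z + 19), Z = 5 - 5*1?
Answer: -2582 - 1458*√19 ≈ -8937.3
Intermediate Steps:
L(C) = -2*C³
Z = 0 (Z = 5 - 5 = 0)
U = √19 (U = √(0 + 19) = √19 ≈ 4.3589)
(-2556 + U*L(9)) + H(28) = (-2556 + √19*(-2*9³)) - 26 = (-2556 + √19*(-2*729)) - 26 = (-2556 + √19*(-1458)) - 26 = (-2556 - 1458*√19) - 26 = -2582 - 1458*√19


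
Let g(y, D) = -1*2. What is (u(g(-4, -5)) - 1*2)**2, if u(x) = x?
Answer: 16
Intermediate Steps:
g(y, D) = -2
(u(g(-4, -5)) - 1*2)**2 = (-2 - 1*2)**2 = (-2 - 2)**2 = (-4)**2 = 16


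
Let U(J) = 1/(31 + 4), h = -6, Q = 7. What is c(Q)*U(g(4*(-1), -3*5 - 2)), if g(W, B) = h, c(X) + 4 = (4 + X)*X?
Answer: 73/35 ≈ 2.0857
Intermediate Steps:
c(X) = -4 + X*(4 + X) (c(X) = -4 + (4 + X)*X = -4 + X*(4 + X))
g(W, B) = -6
U(J) = 1/35
c(Q)*U(g(4*(-1), -3*5 - 2)) = (-4 + 7² + 4*7)*(1/35) = (-4 + 49 + 28)*(1/35) = 73*(1/35) = 73/35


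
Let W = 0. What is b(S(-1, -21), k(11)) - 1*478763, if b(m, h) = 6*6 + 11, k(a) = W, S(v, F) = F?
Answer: -478716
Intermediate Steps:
k(a) = 0
b(m, h) = 47 (b(m, h) = 36 + 11 = 47)
b(S(-1, -21), k(11)) - 1*478763 = 47 - 1*478763 = 47 - 478763 = -478716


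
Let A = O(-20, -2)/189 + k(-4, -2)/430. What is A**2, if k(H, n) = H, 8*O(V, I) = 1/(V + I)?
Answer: 4454628049/51147671097600 ≈ 8.7093e-5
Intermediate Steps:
O(V, I) = 1/(8*(I + V)) (O(V, I) = 1/(8*(V + I)) = 1/(8*(I + V)))
A = -66743/7151760 (A = (1/(8*(-2 - 20)))/189 - 4/430 = ((1/8)/(-22))*(1/189) - 4*1/430 = ((1/8)*(-1/22))*(1/189) - 2/215 = -1/176*1/189 - 2/215 = -1/33264 - 2/215 = -66743/7151760 ≈ -0.0093324)
A**2 = (-66743/7151760)**2 = 4454628049/51147671097600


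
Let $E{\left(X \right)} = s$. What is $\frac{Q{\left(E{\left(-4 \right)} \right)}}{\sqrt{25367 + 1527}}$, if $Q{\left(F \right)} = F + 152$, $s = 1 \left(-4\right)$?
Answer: $\frac{74 \sqrt{26894}}{13447} \approx 0.90247$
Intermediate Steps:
$s = -4$
$E{\left(X \right)} = -4$
$Q{\left(F \right)} = 152 + F$
$\frac{Q{\left(E{\left(-4 \right)} \right)}}{\sqrt{25367 + 1527}} = \frac{152 - 4}{\sqrt{25367 + 1527}} = \frac{148}{\sqrt{26894}} = 148 \frac{\sqrt{26894}}{26894} = \frac{74 \sqrt{26894}}{13447}$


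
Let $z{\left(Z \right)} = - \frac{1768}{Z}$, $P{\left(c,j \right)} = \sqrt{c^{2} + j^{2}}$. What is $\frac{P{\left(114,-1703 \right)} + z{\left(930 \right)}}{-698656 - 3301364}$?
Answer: $\frac{221}{465002325} - \frac{\sqrt{2913205}}{4000020} \approx -0.00042623$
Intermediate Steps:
$\frac{P{\left(114,-1703 \right)} + z{\left(930 \right)}}{-698656 - 3301364} = \frac{\sqrt{114^{2} + \left(-1703\right)^{2}} - \frac{1768}{930}}{-698656 - 3301364} = \frac{\sqrt{12996 + 2900209} - \frac{884}{465}}{-4000020} = \left(\sqrt{2913205} - \frac{884}{465}\right) \left(- \frac{1}{4000020}\right) = \left(- \frac{884}{465} + \sqrt{2913205}\right) \left(- \frac{1}{4000020}\right) = \frac{221}{465002325} - \frac{\sqrt{2913205}}{4000020}$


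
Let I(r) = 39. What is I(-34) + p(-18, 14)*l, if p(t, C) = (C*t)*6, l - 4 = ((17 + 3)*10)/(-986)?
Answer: -2811237/493 ≈ -5702.3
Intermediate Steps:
l = 1872/493 (l = 4 + ((17 + 3)*10)/(-986) = 4 + (20*10)*(-1/986) = 4 + 200*(-1/986) = 4 - 100/493 = 1872/493 ≈ 3.7972)
p(t, C) = 6*C*t
I(-34) + p(-18, 14)*l = 39 + (6*14*(-18))*(1872/493) = 39 - 1512*1872/493 = 39 - 2830464/493 = -2811237/493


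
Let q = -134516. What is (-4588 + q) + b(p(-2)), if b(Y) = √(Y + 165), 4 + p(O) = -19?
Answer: -139104 + √142 ≈ -1.3909e+5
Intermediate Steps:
p(O) = -23 (p(O) = -4 - 19 = -23)
b(Y) = √(165 + Y)
(-4588 + q) + b(p(-2)) = (-4588 - 134516) + √(165 - 23) = -139104 + √142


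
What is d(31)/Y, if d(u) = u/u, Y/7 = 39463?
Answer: 1/276241 ≈ 3.6200e-6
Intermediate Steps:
Y = 276241 (Y = 7*39463 = 276241)
d(u) = 1
d(31)/Y = 1/276241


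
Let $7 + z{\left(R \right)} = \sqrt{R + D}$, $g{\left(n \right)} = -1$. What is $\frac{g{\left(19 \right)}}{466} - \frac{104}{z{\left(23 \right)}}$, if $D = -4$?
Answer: $\frac{169609}{6990} + \frac{52 \sqrt{19}}{15} \approx 39.375$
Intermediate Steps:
$z{\left(R \right)} = -7 + \sqrt{-4 + R}$ ($z{\left(R \right)} = -7 + \sqrt{R - 4} = -7 + \sqrt{-4 + R}$)
$\frac{g{\left(19 \right)}}{466} - \frac{104}{z{\left(23 \right)}} = - \frac{1}{466} - \frac{104}{-7 + \sqrt{-4 + 23}} = \left(-1\right) \frac{1}{466} - \frac{104}{-7 + \sqrt{19}} = - \frac{1}{466} - \frac{104}{-7 + \sqrt{19}}$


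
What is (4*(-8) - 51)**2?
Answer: 6889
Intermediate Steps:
(4*(-8) - 51)**2 = (-32 - 51)**2 = (-83)**2 = 6889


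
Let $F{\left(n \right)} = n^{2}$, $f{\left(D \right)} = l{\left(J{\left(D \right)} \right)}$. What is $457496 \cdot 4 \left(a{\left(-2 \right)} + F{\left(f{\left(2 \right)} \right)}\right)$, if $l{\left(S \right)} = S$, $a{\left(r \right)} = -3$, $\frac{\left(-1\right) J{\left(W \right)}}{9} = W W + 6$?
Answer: $14817380448$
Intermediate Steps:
$J{\left(W \right)} = -54 - 9 W^{2}$ ($J{\left(W \right)} = - 9 \left(W W + 6\right) = - 9 \left(W^{2} + 6\right) = - 9 \left(6 + W^{2}\right) = -54 - 9 W^{2}$)
$f{\left(D \right)} = -54 - 9 D^{2}$
$457496 \cdot 4 \left(a{\left(-2 \right)} + F{\left(f{\left(2 \right)} \right)}\right) = 457496 \cdot 4 \left(-3 + \left(-54 - 9 \cdot 2^{2}\right)^{2}\right) = 457496 \cdot 4 \left(-3 + \left(-54 - 36\right)^{2}\right) = 457496 \cdot 4 \left(-3 + \left(-90\right)^{2}\right) = 457496 \cdot 4 \left(-3 + 8100\right) = 457496 \cdot 4 \cdot 8097 = 457496 \cdot 32388 = 14817380448$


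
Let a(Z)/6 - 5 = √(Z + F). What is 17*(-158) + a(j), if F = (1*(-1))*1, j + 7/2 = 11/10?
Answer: -2656 + 6*I*√85/5 ≈ -2656.0 + 11.063*I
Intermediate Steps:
j = -12/5 (j = -7/2 + 11/10 = -12/5 ≈ -2.4000)
F = -1 (F = -1*1 = -1)
a(Z) = 30 + 6*√(-1 + Z) (a(Z) = 30 + 6*√(Z - 1) = 30 + 6*√(-1 + Z))
17*(-158) + a(j) = 17*(-158) + (30 + 6*√(-1 - 12/5)) = -2686 + (30 + 6*√(-17/5)) = -2686 + (30 + 6*(I*√85/5)) = -2686 + (30 + 6*I*√85/5) = -2656 + 6*I*√85/5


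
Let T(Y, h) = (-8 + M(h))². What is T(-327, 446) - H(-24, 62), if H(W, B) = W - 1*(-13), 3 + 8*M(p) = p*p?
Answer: 39540925505/64 ≈ 6.1783e+8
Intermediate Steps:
M(p) = -3/8 + p²/8 (M(p) = -3/8 + (p*p)/8 = -3/8 + p²/8)
H(W, B) = 13 + W (H(W, B) = W + 13 = 13 + W)
T(Y, h) = (-67/8 + h²/8)² (T(Y, h) = (-8 + (-3/8 + h²/8))² = (-67/8 + h²/8)²)
T(-327, 446) - H(-24, 62) = (-67 + 446²)²/64 - (13 - 24) = (-67 + 198916)²/64 - 1*(-11) = (1/64)*198849² + 11 = (1/64)*39540924801 + 11 = 39540924801/64 + 11 = 39540925505/64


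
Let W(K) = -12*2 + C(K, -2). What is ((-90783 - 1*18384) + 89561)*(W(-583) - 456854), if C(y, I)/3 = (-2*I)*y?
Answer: 9094713644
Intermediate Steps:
C(y, I) = -6*I*y (C(y, I) = 3*((-2*I)*y) = 3*(-2*I*y) = -6*I*y)
W(K) = -24 + 12*K (W(K) = -12*2 - 6*(-2)*K = -24 + 12*K)
((-90783 - 1*18384) + 89561)*(W(-583) - 456854) = ((-90783 - 1*18384) + 89561)*((-24 + 12*(-583)) - 456854) = ((-90783 - 18384) + 89561)*((-24 - 6996) - 456854) = (-109167 + 89561)*(-7020 - 456854) = -19606*(-463874) = 9094713644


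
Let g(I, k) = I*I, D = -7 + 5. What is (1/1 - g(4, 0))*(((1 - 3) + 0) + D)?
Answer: 60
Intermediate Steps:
D = -2
g(I, k) = I²
(1/1 - g(4, 0))*(((1 - 3) + 0) + D) = (1/1 - 1*4²)*(((1 - 3) + 0) - 2) = (1 - 1*16)*((-2 + 0) - 2) = (1 - 16)*(-2 - 2) = -15*(-4) = 60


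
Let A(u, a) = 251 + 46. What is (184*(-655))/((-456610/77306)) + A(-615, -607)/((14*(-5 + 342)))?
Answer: 627962286019/30775514 ≈ 20405.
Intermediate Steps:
A(u, a) = 297
(184*(-655))/((-456610/77306)) + A(-615, -607)/((14*(-5 + 342))) = (184*(-655))/((-456610/77306)) + 297/((14*(-5 + 342))) = -120520/((-456610*1/77306)) + 297/((14*337)) = -120520/(-228305/38653) + 297/4718 = -120520*(-38653/228305) + 297*(1/4718) = 931691912/45661 + 297/4718 = 627962286019/30775514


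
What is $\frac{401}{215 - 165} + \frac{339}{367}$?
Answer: $\frac{164117}{18350} \approx 8.9437$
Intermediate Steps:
$\frac{401}{215 - 165} + \frac{339}{367} = \frac{401}{50} + 339 \cdot \frac{1}{367} = 401 \cdot \frac{1}{50} + \frac{339}{367} = \frac{401}{50} + \frac{339}{367} = \frac{164117}{18350}$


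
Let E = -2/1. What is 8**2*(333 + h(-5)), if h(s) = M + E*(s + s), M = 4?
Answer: 22848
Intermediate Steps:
E = -2 (E = -2*1 = -2)
h(s) = 4 - 4*s (h(s) = 4 - 2*(s + s) = 4 - 4*s)
8**2*(333 + h(-5)) = 8**2*(333 + (4 - 4*(-5))) = 64*(333 + (4 + 20)) = 64*(333 + 24) = 64*357 = 22848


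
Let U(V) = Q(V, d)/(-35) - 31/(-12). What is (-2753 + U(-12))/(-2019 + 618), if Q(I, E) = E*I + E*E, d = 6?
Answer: 1154743/588420 ≈ 1.9624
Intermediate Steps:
Q(I, E) = E**2 + E*I (Q(I, E) = E*I + E**2 = E**2 + E*I)
U(V) = 653/420 - 6*V/35 (U(V) = (6*(6 + V))/(-35) - 31/(-12) = (36 + 6*V)*(-1/35) - 31*(-1/12) = (-36/35 - 6*V/35) + 31/12 = 653/420 - 6*V/35)
(-2753 + U(-12))/(-2019 + 618) = (-2753 + (653/420 - 6/35*(-12)))/(-2019 + 618) = (-2753 + (653/420 + 72/35))/(-1401) = (-2753 + 1517/420)*(-1/1401) = -1154743/420*(-1/1401) = 1154743/588420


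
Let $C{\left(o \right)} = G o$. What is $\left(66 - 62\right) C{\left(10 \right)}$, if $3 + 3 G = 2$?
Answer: $- \frac{40}{3} \approx -13.333$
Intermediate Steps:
$G = - \frac{1}{3}$ ($G = -1 + \frac{1}{3} \cdot 2 = -1 + \frac{2}{3} = - \frac{1}{3} \approx -0.33333$)
$C{\left(o \right)} = - \frac{o}{3}$
$\left(66 - 62\right) C{\left(10 \right)} = \left(66 - 62\right) \left(\left(- \frac{1}{3}\right) 10\right) = 4 \left(- \frac{10}{3}\right) = - \frac{40}{3}$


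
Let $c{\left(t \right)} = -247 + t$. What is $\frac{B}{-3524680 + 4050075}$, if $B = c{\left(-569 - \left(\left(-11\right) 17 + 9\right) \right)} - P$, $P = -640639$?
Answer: $\frac{640001}{525395} \approx 1.2181$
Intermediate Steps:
$B = 640001$ ($B = \left(-247 - \left(578 - 187\right)\right) - -640639 = \left(-247 - 391\right) + 640639 = -638 + 640639 = 640001$)
$\frac{B}{-3524680 + 4050075} = \frac{640001}{-3524680 + 4050075} = \frac{640001}{525395}$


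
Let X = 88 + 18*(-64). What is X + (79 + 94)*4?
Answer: -372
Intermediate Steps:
X = -1064 (X = 88 - 1152 = -1064)
X + (79 + 94)*4 = -1064 + (79 + 94)*4 = -1064 + 173*4 = -1064 + 692 = -372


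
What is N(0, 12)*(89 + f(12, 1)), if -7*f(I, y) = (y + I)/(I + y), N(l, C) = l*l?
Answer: 0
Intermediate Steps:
N(l, C) = l²
f(I, y) = -⅐ (f(I, y) = -(y + I)/(7*(I + y)) = -(I + y)/(7*(I + y)) = -⅐*1 = -⅐)
N(0, 12)*(89 + f(12, 1)) = 0²*(89 - ⅐) = 0*(622/7) = 0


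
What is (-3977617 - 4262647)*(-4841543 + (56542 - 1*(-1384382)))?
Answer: 28021998323416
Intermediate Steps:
(-3977617 - 4262647)*(-4841543 + (56542 - 1*(-1384382))) = -8240264*(-4841543 + (56542 + 1384382)) = -8240264*(-4841543 + 1440924) = -8240264*(-3400619) = 28021998323416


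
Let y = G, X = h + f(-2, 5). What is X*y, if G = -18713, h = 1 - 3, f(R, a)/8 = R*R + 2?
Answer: -860798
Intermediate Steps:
f(R, a) = 16 + 8*R**2 (f(R, a) = 8*(R*R + 2) = 8*(R**2 + 2) = 8*(2 + R**2) = 16 + 8*R**2)
h = -2
X = 46 (X = -2 + (16 + 8*(-2)**2) = -2 + (16 + 8*4) = -2 + (16 + 32) = -2 + 48 = 46)
y = -18713
X*y = 46*(-18713) = -860798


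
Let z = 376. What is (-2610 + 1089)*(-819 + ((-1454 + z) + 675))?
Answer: 1858662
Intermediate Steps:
(-2610 + 1089)*(-819 + ((-1454 + z) + 675)) = (-2610 + 1089)*(-819 + ((-1454 + 376) + 675)) = -1521*(-819 + (-1078 + 675)) = -1521*(-819 - 403) = -1521*(-1222) = 1858662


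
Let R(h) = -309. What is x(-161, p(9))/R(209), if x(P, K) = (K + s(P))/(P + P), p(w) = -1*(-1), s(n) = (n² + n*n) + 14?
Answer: 51857/99498 ≈ 0.52119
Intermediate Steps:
s(n) = 14 + 2*n² (s(n) = (n² + n²) + 14 = 2*n² + 14 = 14 + 2*n²)
p(w) = 1
x(P, K) = (14 + K + 2*P²)/(2*P) (x(P, K) = (K + (14 + 2*P²))/(P + P) = (14 + K + 2*P²)/((2*P)) = (14 + K + 2*P²)*(1/(2*P)) = (14 + K + 2*P²)/(2*P))
x(-161, p(9))/R(209) = ((7 + (-161)² + (½)*1)/(-161))/(-309) = -(7 + 25921 + ½)/161*(-1/309) = -1/161*51857/2*(-1/309) = -51857/322*(-1/309) = 51857/99498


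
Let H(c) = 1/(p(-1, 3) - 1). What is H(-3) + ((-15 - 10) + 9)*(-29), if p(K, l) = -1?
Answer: 927/2 ≈ 463.50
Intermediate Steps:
H(c) = -½ (H(c) = 1/(-1 - 1) = 1/(-2) = -½)
H(-3) + ((-15 - 10) + 9)*(-29) = -½ + ((-15 - 10) + 9)*(-29) = -½ + (-25 + 9)*(-29) = -½ - 16*(-29) = -½ + 464 = 927/2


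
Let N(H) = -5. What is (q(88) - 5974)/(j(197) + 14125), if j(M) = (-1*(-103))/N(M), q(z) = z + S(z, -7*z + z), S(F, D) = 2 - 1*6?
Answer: -14725/35261 ≈ -0.41760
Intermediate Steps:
S(F, D) = -4 (S(F, D) = 2 - 6 = -4)
q(z) = -4 + z (q(z) = z - 4 = -4 + z)
j(M) = -103/5 (j(M) = -1*(-103)/(-5) = 103*(-⅕) = -103/5)
(q(88) - 5974)/(j(197) + 14125) = ((-4 + 88) - 5974)/(-103/5 + 14125) = (84 - 5974)/(70522/5) = -5890*5/70522 = -14725/35261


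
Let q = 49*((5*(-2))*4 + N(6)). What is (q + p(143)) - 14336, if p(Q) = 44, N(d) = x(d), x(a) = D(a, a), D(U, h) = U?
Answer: -15958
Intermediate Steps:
x(a) = a
N(d) = d
q = -1666 (q = 49*((5*(-2))*4 + 6) = 49*(-10*4 + 6) = 49*(-40 + 6) = 49*(-34) = -1666)
(q + p(143)) - 14336 = (-1666 + 44) - 14336 = -1622 - 14336 = -15958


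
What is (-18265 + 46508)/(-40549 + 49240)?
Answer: 28243/8691 ≈ 3.2497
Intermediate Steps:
(-18265 + 46508)/(-40549 + 49240) = 28243/8691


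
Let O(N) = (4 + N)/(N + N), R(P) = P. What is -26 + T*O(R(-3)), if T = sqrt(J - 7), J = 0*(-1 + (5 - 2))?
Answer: -26 - I*sqrt(7)/6 ≈ -26.0 - 0.44096*I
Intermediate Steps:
O(N) = (4 + N)/(2*N) (O(N) = (4 + N)/((2*N)) = (4 + N)*(1/(2*N)) = (4 + N)/(2*N))
J = 0 (J = 0*(-1 + 3) = 0*2 = 0)
T = I*sqrt(7) (T = sqrt(0 - 7) = sqrt(-7) = I*sqrt(7) ≈ 2.6458*I)
-26 + T*O(R(-3)) = -26 + (I*sqrt(7))*((1/2)*(4 - 3)/(-3)) = -26 + (I*sqrt(7))*((1/2)*(-1/3)*1) = -26 + (I*sqrt(7))*(-1/6) = -26 - I*sqrt(7)/6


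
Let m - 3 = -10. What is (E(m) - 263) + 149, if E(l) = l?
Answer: -121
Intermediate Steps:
m = -7 (m = 3 - 10 = -7)
(E(m) - 263) + 149 = (-7 - 263) + 149 = -270 + 149 = -121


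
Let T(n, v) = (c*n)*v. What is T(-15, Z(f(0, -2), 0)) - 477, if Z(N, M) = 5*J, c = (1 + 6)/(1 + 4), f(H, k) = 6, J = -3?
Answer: -162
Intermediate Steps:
c = 7/5 ≈ 1.4000
Z(N, M) = -15 (Z(N, M) = 5*(-3) = -15)
T(n, v) = 7*n*v/5 (T(n, v) = (7*n/5)*v = 7*n*v/5)
T(-15, Z(f(0, -2), 0)) - 477 = (7/5)*(-15)*(-15) - 477 = 315 - 477 = -162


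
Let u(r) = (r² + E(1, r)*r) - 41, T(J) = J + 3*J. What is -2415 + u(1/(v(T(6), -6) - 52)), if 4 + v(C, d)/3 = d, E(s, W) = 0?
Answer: -16514143/6724 ≈ -2456.0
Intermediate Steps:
T(J) = 4*J
v(C, d) = -12 + 3*d
u(r) = -41 + r² (u(r) = (r² + 0*r) - 41 = (r² + 0) - 41 = r² - 41 = -41 + r²)
-2415 + u(1/(v(T(6), -6) - 52)) = -2415 + (-41 + (1/((-12 + 3*(-6)) - 52))²) = -2415 + (-41 + (1/((-12 - 18) - 52))²) = -2415 + (-41 + (1/(-30 - 52))²) = -2415 + (-41 + (1/(-82))²) = -2415 + (-41 + (-1/82)²) = -2415 + (-41 + 1/6724) = -2415 - 275683/6724 = -16514143/6724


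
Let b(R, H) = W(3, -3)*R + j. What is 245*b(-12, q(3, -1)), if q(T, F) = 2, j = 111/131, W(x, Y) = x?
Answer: -1128225/131 ≈ -8612.4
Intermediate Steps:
j = 111/131 (j = 111*(1/131) = 111/131 ≈ 0.84733)
b(R, H) = 111/131 + 3*R (b(R, H) = 3*R + 111/131 = 111/131 + 3*R)
245*b(-12, q(3, -1)) = 245*(111/131 + 3*(-12)) = 245*(111/131 - 36) = 245*(-4605/131) = -1128225/131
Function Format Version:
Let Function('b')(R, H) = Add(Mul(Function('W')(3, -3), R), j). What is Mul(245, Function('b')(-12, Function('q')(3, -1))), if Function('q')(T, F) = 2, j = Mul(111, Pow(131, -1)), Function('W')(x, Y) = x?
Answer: Rational(-1128225, 131) ≈ -8612.4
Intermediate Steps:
j = Rational(111, 131) (j = Mul(111, Rational(1, 131)) = Rational(111, 131) ≈ 0.84733)
Function('b')(R, H) = Add(Rational(111, 131), Mul(3, R)) (Function('b')(R, H) = Add(Mul(3, R), Rational(111, 131)) = Add(Rational(111, 131), Mul(3, R)))
Mul(245, Function('b')(-12, Function('q')(3, -1))) = Mul(245, Add(Rational(111, 131), Mul(3, -12))) = Mul(245, Add(Rational(111, 131), -36)) = Mul(245, Rational(-4605, 131)) = Rational(-1128225, 131)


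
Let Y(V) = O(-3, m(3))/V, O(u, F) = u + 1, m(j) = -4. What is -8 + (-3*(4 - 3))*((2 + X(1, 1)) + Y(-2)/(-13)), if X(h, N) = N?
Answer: -218/13 ≈ -16.769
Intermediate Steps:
O(u, F) = 1 + u
Y(V) = -2/V (Y(V) = (1 - 3)/V = -2/V)
-8 + (-3*(4 - 3))*((2 + X(1, 1)) + Y(-2)/(-13)) = -8 + (-3*(4 - 3))*((2 + 1) - 2/(-2)/(-13)) = -8 + (-3*1)*(3 - 2*(-1/2)*(-1/13)) = -8 - 3*(3 + 1*(-1/13)) = -8 - 3*(3 - 1/13) = -8 - 3*38/13 = -8 - 114/13 = -218/13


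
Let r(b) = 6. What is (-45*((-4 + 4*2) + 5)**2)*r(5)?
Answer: -21870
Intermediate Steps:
(-45*((-4 + 4*2) + 5)**2)*r(5) = -45*((-4 + 4*2) + 5)**2*6 = -45*((-4 + 8) + 5)**2*6 = -45*(4 + 5)**2*6 = -45*9**2*6 = -45*81*6 = -3645*6 = -21870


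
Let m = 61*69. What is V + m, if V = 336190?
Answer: 340399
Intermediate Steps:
m = 4209
V + m = 336190 + 4209 = 340399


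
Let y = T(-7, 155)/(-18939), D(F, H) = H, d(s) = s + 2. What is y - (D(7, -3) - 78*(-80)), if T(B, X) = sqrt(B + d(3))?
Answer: -6237 - I*sqrt(2)/18939 ≈ -6237.0 - 7.4672e-5*I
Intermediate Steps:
d(s) = 2 + s
T(B, X) = sqrt(5 + B) (T(B, X) = sqrt(B + (2 + 3)) = sqrt(B + 5) = sqrt(5 + B))
y = -I*sqrt(2)/18939 (y = sqrt(5 - 7)/(-18939) = sqrt(-2)*(-1/18939) = (I*sqrt(2))*(-1/18939) = -I*sqrt(2)/18939 ≈ -7.4672e-5*I)
y - (D(7, -3) - 78*(-80)) = -I*sqrt(2)/18939 - (-3 - 78*(-80)) = -I*sqrt(2)/18939 - (-3 + 6240) = -I*sqrt(2)/18939 - 1*6237 = -I*sqrt(2)/18939 - 6237 = -6237 - I*sqrt(2)/18939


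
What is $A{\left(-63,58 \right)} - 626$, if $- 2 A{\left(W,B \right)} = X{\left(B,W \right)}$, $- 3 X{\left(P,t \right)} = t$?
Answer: $- \frac{1273}{2} \approx -636.5$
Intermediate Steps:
$X{\left(P,t \right)} = - \frac{t}{3}$
$A{\left(W,B \right)} = \frac{W}{6}$ ($A{\left(W,B \right)} = - \frac{\left(- \frac{1}{3}\right) W}{2} = \frac{W}{6}$)
$A{\left(-63,58 \right)} - 626 = \frac{1}{6} \left(-63\right) - 626 = - \frac{21}{2} - 626 = - \frac{1273}{2}$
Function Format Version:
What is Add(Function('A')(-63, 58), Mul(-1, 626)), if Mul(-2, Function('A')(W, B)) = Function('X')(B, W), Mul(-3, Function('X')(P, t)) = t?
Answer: Rational(-1273, 2) ≈ -636.50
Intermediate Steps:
Function('X')(P, t) = Mul(Rational(-1, 3), t)
Function('A')(W, B) = Mul(Rational(1, 6), W) (Function('A')(W, B) = Mul(Rational(-1, 2), Mul(Rational(-1, 3), W)) = Mul(Rational(1, 6), W))
Add(Function('A')(-63, 58), Mul(-1, 626)) = Add(Mul(Rational(1, 6), -63), Mul(-1, 626)) = Add(Rational(-21, 2), -626) = Rational(-1273, 2)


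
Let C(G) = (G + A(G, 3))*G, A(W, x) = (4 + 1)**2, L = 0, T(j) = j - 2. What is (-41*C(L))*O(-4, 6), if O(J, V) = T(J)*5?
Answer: 0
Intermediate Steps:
T(j) = -2 + j
O(J, V) = -10 + 5*J (O(J, V) = (-2 + J)*5 = -10 + 5*J)
A(W, x) = 25 (A(W, x) = 5**2 = 25)
C(G) = G*(25 + G) (C(G) = (G + 25)*G = (25 + G)*G = G*(25 + G))
(-41*C(L))*O(-4, 6) = (-0*(25 + 0))*(-10 + 5*(-4)) = (-0*25)*(-10 - 20) = -41*0*(-30) = 0*(-30) = 0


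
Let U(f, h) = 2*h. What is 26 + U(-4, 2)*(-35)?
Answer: -114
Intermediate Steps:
26 + U(-4, 2)*(-35) = 26 + (2*2)*(-35) = 26 + 4*(-35) = 26 - 140 = -114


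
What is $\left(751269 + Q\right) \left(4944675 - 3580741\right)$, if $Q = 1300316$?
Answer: $2798226535390$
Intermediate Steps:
$\left(751269 + Q\right) \left(4944675 - 3580741\right) = \left(751269 + 1300316\right) \left(4944675 - 3580741\right) = 2051585 \cdot 1363934 = 2798226535390$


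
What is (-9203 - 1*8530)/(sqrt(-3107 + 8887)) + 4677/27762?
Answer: 1559/9254 - 17733*sqrt(5)/170 ≈ -233.08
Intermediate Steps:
(-9203 - 1*8530)/(sqrt(-3107 + 8887)) + 4677/27762 = (-9203 - 8530)/(sqrt(5780)) + 4677*(1/27762) = -17733*sqrt(5)/170 + 1559/9254 = 1559/9254 - 17733*sqrt(5)/170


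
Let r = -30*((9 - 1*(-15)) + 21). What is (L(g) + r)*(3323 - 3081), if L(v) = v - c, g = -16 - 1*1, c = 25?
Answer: -336864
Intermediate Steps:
r = -1350 (r = -30*((9 + 15) + 21) = -30*(24 + 21) = -30*45 = -1350)
g = -17 (g = -16 - 1 = -17)
L(v) = -25 + v (L(v) = v - 1*25 = v - 25 = -25 + v)
(L(g) + r)*(3323 - 3081) = ((-25 - 17) - 1350)*(3323 - 3081) = (-42 - 1350)*242 = -1392*242 = -336864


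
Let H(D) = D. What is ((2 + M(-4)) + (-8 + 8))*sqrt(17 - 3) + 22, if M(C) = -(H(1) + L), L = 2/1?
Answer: 22 - sqrt(14) ≈ 18.258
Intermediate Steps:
L = 2 (L = 2*1 = 2)
M(C) = -3 (M(C) = -(1 + 2) = -1*3 = -3)
((2 + M(-4)) + (-8 + 8))*sqrt(17 - 3) + 22 = ((2 - 3) + (-8 + 8))*sqrt(17 - 3) + 22 = (-1 + 0)*sqrt(14) + 22 = -sqrt(14) + 22 = 22 - sqrt(14)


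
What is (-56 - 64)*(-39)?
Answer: 4680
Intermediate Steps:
(-56 - 64)*(-39) = -120*(-39) = 4680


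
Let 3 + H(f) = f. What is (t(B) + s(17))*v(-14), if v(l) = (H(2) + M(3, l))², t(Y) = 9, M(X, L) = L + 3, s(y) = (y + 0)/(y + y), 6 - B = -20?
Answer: 1368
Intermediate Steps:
B = 26 (B = 6 - 1*(-20) = 6 + 20 = 26)
H(f) = -3 + f
s(y) = ½ (s(y) = y/((2*y)) = y*(1/(2*y)) = ½)
M(X, L) = 3 + L
v(l) = (2 + l)² (v(l) = ((-3 + 2) + (3 + l))² = (-1 + (3 + l))² = (2 + l)²)
(t(B) + s(17))*v(-14) = (9 + ½)*(2 - 14)² = (19/2)*(-12)² = (19/2)*144 = 1368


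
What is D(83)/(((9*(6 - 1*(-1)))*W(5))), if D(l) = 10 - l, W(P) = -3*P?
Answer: 73/945 ≈ 0.077249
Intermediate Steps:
D(83)/(((9*(6 - 1*(-1)))*W(5))) = (10 - 1*83)/(((9*(6 - 1*(-1)))*(-3*5))) = (10 - 83)/(((9*(6 + 1))*(-15))) = -73/((9*7)*(-15)) = -73/(63*(-15)) = -73/(-945) = -73*(-1/945) = 73/945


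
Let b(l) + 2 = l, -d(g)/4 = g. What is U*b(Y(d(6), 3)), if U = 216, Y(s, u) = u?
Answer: 216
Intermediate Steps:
d(g) = -4*g
b(l) = -2 + l
U*b(Y(d(6), 3)) = 216*(-2 + 3) = 216*1 = 216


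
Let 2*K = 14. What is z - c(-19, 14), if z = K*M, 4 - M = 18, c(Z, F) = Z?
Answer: -79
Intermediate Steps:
K = 7 (K = (½)*14 = 7)
M = -14 (M = 4 - 1*18 = 4 - 18 = -14)
z = -98 (z = 7*(-14) = -98)
z - c(-19, 14) = -98 - 1*(-19) = -98 + 19 = -79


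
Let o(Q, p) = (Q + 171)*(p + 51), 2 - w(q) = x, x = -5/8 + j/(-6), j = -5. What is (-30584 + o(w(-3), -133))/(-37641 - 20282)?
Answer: 537035/695076 ≈ 0.77263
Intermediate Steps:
x = 5/24 (x = -5/8 - 5/(-6) = -5*⅛ - 5*(-⅙) = -5/8 + ⅚ = 5/24 ≈ 0.20833)
w(q) = 43/24 (w(q) = 2 - 1*5/24 = 2 - 5/24 = 43/24)
o(Q, p) = (51 + p)*(171 + Q) (o(Q, p) = (171 + Q)*(51 + p) = (51 + p)*(171 + Q))
(-30584 + o(w(-3), -133))/(-37641 - 20282) = (-30584 + (8721 + 51*(43/24) + 171*(-133) + (43/24)*(-133)))/(-37641 - 20282) = (-30584 + (8721 + 731/8 - 22743 - 5719/24))/(-57923) = (-30584 - 170027/12)*(-1/57923) = -537035/12*(-1/57923) = 537035/695076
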